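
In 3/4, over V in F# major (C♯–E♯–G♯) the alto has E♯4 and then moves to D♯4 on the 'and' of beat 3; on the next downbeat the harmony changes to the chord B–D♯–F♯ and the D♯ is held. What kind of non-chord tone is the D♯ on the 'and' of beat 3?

Anticipation.

The harmony at that moment is C♯ major triad (C♯, E♯, G♯); D♯4 is not a chord tone.
It is approached by step down from E♯4 and then sustained as the same pitch into the next harmony.
Arriving early and becoming a chord tone when the harmony changes — an anticipation.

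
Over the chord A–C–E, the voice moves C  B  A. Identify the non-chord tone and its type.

B is a passing tone.

The harmony at that moment is A minor triad (A, C, E); B is not a chord tone.
It is approached by step down from C and left by step down to A.
Step in, step out in the same direction — a passing tone.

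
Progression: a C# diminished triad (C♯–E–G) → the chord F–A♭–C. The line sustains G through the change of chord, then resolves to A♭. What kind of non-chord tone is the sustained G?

The harmony at that moment is F minor triad (F, A♭, C); G is not a chord tone.
It is held over (the same pitch as the preceding G) and left by step up to A♭.
Held over from the previous chord and resolving up by step — a retardation.

G is a retardation.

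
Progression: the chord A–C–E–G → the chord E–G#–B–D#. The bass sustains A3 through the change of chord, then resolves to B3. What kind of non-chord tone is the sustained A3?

A3 is a retardation.

The harmony at that moment is E major seventh chord (E, G#, B, D#); A3 is not a chord tone.
It is held over (the same pitch as the preceding A3) and left by step up to B3.
Held over from the previous chord and resolving up by step — a retardation.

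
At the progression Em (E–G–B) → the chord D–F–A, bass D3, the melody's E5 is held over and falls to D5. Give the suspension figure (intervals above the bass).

At the second chord the bass is D3. The suspended E5 lies a ninth above the bass; after resolving down by step to D5, the interval above the bass becomes an octave.
Suspension figures are named by those two intervals: 9–8.

9–8 suspension.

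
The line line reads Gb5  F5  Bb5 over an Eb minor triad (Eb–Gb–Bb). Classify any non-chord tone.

F5 is an escape tone.

The harmony at that moment is Eb minor triad (Eb, Gb, Bb); F5 is not a chord tone.
It is approached by step down from Gb5 and left by leap up to Bb5.
Step in, leap out — an escape tone.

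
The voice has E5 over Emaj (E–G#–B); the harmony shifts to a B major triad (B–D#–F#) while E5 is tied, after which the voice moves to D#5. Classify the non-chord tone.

The harmony at that moment is B major triad (B, D#, F#); E5 is not a chord tone.
It is held over (the same pitch as the preceding E5) and left by step down to D#5.
Held over from the previous chord and resolving down by step — a suspension.

E5 is a suspension.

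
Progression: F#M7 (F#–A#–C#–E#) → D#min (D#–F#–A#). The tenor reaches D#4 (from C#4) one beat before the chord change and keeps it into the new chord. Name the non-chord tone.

D#4 is an anticipation.

The harmony at that moment is F# major seventh chord (F#, A#, C#, E#); D#4 is not a chord tone.
It is approached by step up from C#4 and then sustained as the same pitch into the next harmony.
Arriving early and becoming a chord tone when the harmony changes — an anticipation.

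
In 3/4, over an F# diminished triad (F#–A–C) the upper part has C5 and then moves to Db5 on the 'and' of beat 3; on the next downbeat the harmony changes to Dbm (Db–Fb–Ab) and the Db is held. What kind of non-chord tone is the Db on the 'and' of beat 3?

The harmony at that moment is F# diminished triad (F#, A, C); Db5 is not a chord tone.
It is approached by step up from C5 and then sustained as the same pitch into the next harmony.
Arriving early and becoming a chord tone when the harmony changes — an anticipation.

Anticipation.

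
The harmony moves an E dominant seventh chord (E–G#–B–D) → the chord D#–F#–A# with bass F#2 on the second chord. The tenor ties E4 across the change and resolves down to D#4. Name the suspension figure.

At the second chord the bass is F#2. The suspended E4 lies a seventh above the bass; after resolving down by step to D#4, the interval above the bass becomes a sixth.
Suspension figures are named by those two intervals: 7–6.

7–6 suspension.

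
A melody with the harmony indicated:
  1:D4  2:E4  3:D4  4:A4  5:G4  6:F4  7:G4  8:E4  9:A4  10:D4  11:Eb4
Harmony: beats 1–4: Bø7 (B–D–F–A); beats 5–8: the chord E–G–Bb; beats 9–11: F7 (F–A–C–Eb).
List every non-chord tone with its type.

E4 (beat 2) — neighbor tone; F4 (beat 6) — neighbor tone; D4 (beat 10) — appoggiatura.

The harmony at that moment is B half-diminished seventh chord (B, D, F, A); E4 is not a chord tone.
It is approached by step up from D4 and left by step down to D4.
Step away and step back to the same note — a neighbor tone (upper neighbor).
The harmony at that moment is E diminished triad (E, G, Bb); F4 is not a chord tone.
It is approached by step down from G4 and left by step up to G4.
Step away and step back to the same note — a neighbor tone (lower neighbor).
The harmony at that moment is F dominant seventh chord (F, A, C, Eb); D4 is not a chord tone.
It is approached by leap down from A4 and left by step up to Eb4.
Leap in, step out — an appoggiatura.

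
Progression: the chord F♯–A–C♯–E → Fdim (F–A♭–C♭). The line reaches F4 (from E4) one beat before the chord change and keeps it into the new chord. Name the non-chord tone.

The harmony at that moment is F♯ minor seventh chord (F♯, A, C♯, E); F4 is not a chord tone.
It is approached by step up from E4 and then sustained as the same pitch into the next harmony.
Arriving early and becoming a chord tone when the harmony changes — an anticipation.

F4 is an anticipation.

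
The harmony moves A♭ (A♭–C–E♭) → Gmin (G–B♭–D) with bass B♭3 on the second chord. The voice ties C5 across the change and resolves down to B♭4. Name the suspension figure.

At the second chord the bass is B♭3. The suspended C5 lies a ninth above the bass; after resolving down by step to B♭4, the interval above the bass becomes an octave.
Suspension figures are named by those two intervals: 9–8.

9–8 suspension.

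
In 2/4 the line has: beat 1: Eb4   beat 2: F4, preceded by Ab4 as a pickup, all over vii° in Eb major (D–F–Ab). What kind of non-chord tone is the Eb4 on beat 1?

Appoggiatura.

The harmony at that moment is D diminished triad (D, F, Ab); Eb4 is not a chord tone.
It is approached by leap down from Ab4 and left by step up to F4.
Leap in, step out, metrically accented — an appoggiatura.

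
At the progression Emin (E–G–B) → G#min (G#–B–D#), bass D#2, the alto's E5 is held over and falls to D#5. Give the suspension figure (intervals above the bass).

9–8 suspension.

At the second chord the bass is D#2. The suspended E5 lies a ninth above the bass; after resolving down by step to D#5, the interval above the bass becomes an octave.
Suspension figures are named by those two intervals: 9–8.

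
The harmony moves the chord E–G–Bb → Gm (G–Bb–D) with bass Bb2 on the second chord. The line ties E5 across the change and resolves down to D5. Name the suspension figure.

4–3 suspension.

At the second chord the bass is Bb2. The suspended E5 lies a fourth above the bass; after resolving down by step to D5, the interval above the bass becomes a third.
Suspension figures are named by those two intervals: 4–3.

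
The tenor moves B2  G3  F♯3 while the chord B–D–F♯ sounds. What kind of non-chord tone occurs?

G3 is an appoggiatura.

The harmony at that moment is B minor triad (B, D, F♯); G3 is not a chord tone.
It is approached by leap up from B2 and left by step down to F♯3.
Leap in, step out — an appoggiatura.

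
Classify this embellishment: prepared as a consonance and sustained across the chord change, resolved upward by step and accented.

Approach: by preparation — the pitch is first a chord tone, then held (tied or repeated) while the harmony changes under it. Departure: up by step. Metric position: strong.
A prepared dissonance that resolves upward by step — a retardation. (The same figure resolving downward would be a suspension.)

Retardation.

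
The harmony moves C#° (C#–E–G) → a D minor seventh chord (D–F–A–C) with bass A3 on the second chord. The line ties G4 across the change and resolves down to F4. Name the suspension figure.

At the second chord the bass is A3. The suspended G4 lies a seventh above the bass; after resolving down by step to F4, the interval above the bass becomes a sixth.
Suspension figures are named by those two intervals: 7–6.

7–6 suspension.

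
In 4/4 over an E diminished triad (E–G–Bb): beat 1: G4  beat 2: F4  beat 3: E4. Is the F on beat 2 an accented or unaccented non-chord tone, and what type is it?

Unaccented passing tone.

The harmony at that moment is E diminished triad (E, G, Bb); F4 is not a chord tone.
It is approached by step down from G4 and left by step down to E4.
Step in, step out in the same direction — a passing tone.
It falls on a weak beat, so it is unaccented.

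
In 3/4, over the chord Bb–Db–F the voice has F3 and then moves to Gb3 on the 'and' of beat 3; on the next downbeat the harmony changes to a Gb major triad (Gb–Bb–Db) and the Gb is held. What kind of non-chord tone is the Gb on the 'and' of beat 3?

The harmony at that moment is Bb minor triad (Bb, Db, F); Gb3 is not a chord tone.
It is approached by step up from F3 and then sustained as the same pitch into the next harmony.
Arriving early and becoming a chord tone when the harmony changes — an anticipation.

Anticipation.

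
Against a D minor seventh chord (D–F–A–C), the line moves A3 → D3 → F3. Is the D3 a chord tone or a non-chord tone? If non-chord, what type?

Chord tone (the root of D minor seventh chord).

D minor seventh chord contains D, F, A, C; D is the root, so it is a chord tone.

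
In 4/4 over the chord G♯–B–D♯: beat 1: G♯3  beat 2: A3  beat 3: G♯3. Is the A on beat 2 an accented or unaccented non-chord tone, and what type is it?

Unaccented neighbor tone.

The harmony at that moment is G♯ minor triad (G♯, B, D♯); A3 is not a chord tone.
It is approached by step up from G♯3 and left by step down to G♯3.
Step away and step back to the same note — a neighbor tone (upper neighbor).
It falls on a weak beat, so it is unaccented.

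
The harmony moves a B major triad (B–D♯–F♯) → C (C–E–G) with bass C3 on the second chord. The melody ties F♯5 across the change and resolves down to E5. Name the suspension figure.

4–3 suspension.

At the second chord the bass is C3. The suspended F♯5 lies a fourth above the bass; after resolving down by step to E5, the interval above the bass becomes a third.
Suspension figures are named by those two intervals: 4–3.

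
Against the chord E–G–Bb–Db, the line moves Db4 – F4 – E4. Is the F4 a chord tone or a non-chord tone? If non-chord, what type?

Non-chord tone — an appoggiatura.

The harmony at that moment is E diminished seventh chord (E, G, Bb, Db); F4 is not a chord tone.
It is approached by leap up from Db4 and left by step down to E4.
Leap in, step out — an appoggiatura.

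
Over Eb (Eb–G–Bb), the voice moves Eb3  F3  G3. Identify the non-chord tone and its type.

F3 is a passing tone.

The harmony at that moment is Eb major triad (Eb, G, Bb); F3 is not a chord tone.
It is approached by step up from Eb3 and left by step up to G3.
Step in, step out in the same direction — a passing tone.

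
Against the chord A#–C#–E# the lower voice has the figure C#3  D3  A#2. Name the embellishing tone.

D3 is an escape tone.

The harmony at that moment is A# minor triad (A#, C#, E#); D3 is not a chord tone.
It is approached by step up from C#3 and left by leap down to A#2.
Step in, leap out — an escape tone.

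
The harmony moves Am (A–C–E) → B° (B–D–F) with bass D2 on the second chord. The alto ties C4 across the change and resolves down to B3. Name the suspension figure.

At the second chord the bass is D2. The suspended C4 lies a seventh above the bass; after resolving down by step to B3, the interval above the bass becomes a sixth.
Suspension figures are named by those two intervals: 7–6.

7–6 suspension.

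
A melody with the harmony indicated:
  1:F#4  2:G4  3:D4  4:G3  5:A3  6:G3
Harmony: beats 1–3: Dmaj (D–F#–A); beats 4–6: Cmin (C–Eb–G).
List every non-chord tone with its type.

G4 (beat 2) — escape tone; A3 (beat 5) — neighbor tone.

The harmony at that moment is D major triad (D, F#, A); G4 is not a chord tone.
It is approached by step up from F#4 and left by leap down to D4.
Step in, leap out — an escape tone.
The harmony at that moment is C minor triad (C, Eb, G); A3 is not a chord tone.
It is approached by step up from G3 and left by step down to G3.
Step away and step back to the same note — a neighbor tone (upper neighbor).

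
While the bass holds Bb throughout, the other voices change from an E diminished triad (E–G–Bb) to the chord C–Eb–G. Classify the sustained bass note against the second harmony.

Pedal tone (pedal point).

The harmony at that moment is C minor triad (C, Eb, G); Bb is not a chord tone.
It is held over (the same pitch as the preceding Bb) and then sustained as the same pitch into the next harmony.
Sustained through a change of harmony — a pedal tone.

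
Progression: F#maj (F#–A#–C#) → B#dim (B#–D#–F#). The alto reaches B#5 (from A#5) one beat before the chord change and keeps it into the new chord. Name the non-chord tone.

B#5 is an anticipation.

The harmony at that moment is F# major triad (F#, A#, C#); B#5 is not a chord tone.
It is approached by step up from A#5 and then sustained as the same pitch into the next harmony.
Arriving early and becoming a chord tone when the harmony changes — an anticipation.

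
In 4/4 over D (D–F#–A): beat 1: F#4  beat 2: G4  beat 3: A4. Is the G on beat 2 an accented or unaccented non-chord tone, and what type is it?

Unaccented passing tone.

The harmony at that moment is D major triad (D, F#, A); G4 is not a chord tone.
It is approached by step up from F#4 and left by step up to A4.
Step in, step out in the same direction — a passing tone.
It falls on a weak beat, so it is unaccented.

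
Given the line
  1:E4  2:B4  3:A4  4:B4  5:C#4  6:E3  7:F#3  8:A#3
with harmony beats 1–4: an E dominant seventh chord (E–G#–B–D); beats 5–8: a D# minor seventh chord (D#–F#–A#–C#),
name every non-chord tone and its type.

The harmony at that moment is E dominant seventh chord (E, G#, B, D); A4 is not a chord tone.
It is approached by step down from B4 and left by step up to B4.
Step away and step back to the same note — a neighbor tone (lower neighbor).
The harmony at that moment is D# minor seventh chord (D#, F#, A#, C#); E3 is not a chord tone.
It is approached by leap down from C#4 and left by step up to F#3.
Leap in, step out — an appoggiatura.

A4 (beat 3) — neighbor tone; E3 (beat 6) — appoggiatura.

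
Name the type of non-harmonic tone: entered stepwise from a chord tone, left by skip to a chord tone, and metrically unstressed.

Approach: by step. Departure: by leap. Metric position: weak.
Step in, leap out, from a weak position — an escape tone (échappée). (It is the mirror image of the appoggiatura, which leaps in and steps out on a strong beat.)

Escape tone.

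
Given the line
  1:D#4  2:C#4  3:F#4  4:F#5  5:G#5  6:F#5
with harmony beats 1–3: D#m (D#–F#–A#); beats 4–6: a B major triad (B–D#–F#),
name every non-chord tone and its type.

C#4 (beat 2) — escape tone; G#5 (beat 5) — neighbor tone.

The harmony at that moment is D# minor triad (D#, F#, A#); C#4 is not a chord tone.
It is approached by step down from D#4 and left by leap up to F#4.
Step in, leap out — an escape tone.
The harmony at that moment is B major triad (B, D#, F#); G#5 is not a chord tone.
It is approached by step up from F#5 and left by step down to F#5.
Step away and step back to the same note — a neighbor tone (upper neighbor).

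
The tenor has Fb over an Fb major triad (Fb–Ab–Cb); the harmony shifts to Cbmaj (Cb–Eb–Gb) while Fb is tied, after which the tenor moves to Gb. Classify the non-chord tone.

The harmony at that moment is Cb major triad (Cb, Eb, Gb); Fb is not a chord tone.
It is held over (the same pitch as the preceding Fb) and left by step up to Gb.
Held over from the previous chord and resolving up by step — a retardation.

Fb is a retardation.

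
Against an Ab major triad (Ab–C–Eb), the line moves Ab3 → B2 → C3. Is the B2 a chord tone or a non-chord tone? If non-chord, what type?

The harmony at that moment is Ab major triad (Ab, C, Eb); B2 is not a chord tone.
It is approached by leap down from Ab3 and left by step up to C3.
Leap in, step out — an appoggiatura.

Non-chord tone — an appoggiatura.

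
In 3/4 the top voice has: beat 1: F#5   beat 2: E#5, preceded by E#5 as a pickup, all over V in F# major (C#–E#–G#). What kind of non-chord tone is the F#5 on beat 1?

Upper neighbor tone.

The harmony at that moment is C# major triad (C#, E#, G#); F#5 is not a chord tone.
It is approached by step up from E#5 and left by step down to E#5.
Step away and step back to the same note — a neighbor tone (upper neighbor).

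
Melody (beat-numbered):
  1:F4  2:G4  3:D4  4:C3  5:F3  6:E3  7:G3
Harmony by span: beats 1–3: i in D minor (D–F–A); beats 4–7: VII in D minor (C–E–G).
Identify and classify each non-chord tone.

G4 (beat 2) — escape tone; F3 (beat 5) — appoggiatura.

The harmony at that moment is D minor triad (D, F, A); G4 is not a chord tone.
It is approached by step up from F4 and left by leap down to D4.
Step in, leap out — an escape tone.
The harmony at that moment is C major triad (C, E, G); F3 is not a chord tone.
It is approached by leap up from C3 and left by step down to E3.
Leap in, step out — an appoggiatura.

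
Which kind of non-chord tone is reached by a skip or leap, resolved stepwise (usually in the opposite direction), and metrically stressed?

Appoggiatura.

Approach: by leap. Departure: by step. Metric position: strong.
Leap in, step out, in a metrically strong position — an appoggiatura. (It is the mirror image of the escape tone, which steps in and leaps out from a weak position.)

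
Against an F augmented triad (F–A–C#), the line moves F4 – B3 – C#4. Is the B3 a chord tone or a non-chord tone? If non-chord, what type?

Non-chord tone — an appoggiatura.

The harmony at that moment is F augmented triad (F, A, C#); B3 is not a chord tone.
It is approached by leap down from F4 and left by step up to C#4.
Leap in, step out — an appoggiatura.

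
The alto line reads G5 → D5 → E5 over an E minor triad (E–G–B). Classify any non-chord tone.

D5 is an appoggiatura.

The harmony at that moment is E minor triad (E, G, B); D5 is not a chord tone.
It is approached by leap down from G5 and left by step up to E5.
Leap in, step out — an appoggiatura.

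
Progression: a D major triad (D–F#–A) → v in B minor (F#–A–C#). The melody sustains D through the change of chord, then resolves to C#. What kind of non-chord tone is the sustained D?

The harmony at that moment is F# minor triad (F#, A, C#); D is not a chord tone.
It is held over (the same pitch as the preceding D) and left by step down to C#.
Held over from the previous chord and resolving down by step — a suspension.

D is a suspension.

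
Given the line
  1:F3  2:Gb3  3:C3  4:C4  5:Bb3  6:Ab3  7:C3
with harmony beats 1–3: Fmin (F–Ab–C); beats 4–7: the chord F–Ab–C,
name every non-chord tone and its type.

Gb3 (beat 2) — escape tone; Bb3 (beat 5) — passing tone.

The harmony at that moment is F minor triad (F, Ab, C); Gb3 is not a chord tone.
It is approached by step up from F3 and left by leap down to C3.
Step in, leap out — an escape tone.
The harmony at that moment is F minor triad (F, Ab, C); Bb3 is not a chord tone.
It is approached by step down from C4 and left by step down to Ab3.
Step in, step out in the same direction — a passing tone.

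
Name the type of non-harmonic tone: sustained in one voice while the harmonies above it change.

Pedal tone.

Approach: none. Departure: none — a single pitch is sustained while the chords change around it, passing through harmonies that do not contain it.
No melodic motion at all; the dissonance is created entirely by the moving harmonies against the stationary note — a pedal tone (pedal point).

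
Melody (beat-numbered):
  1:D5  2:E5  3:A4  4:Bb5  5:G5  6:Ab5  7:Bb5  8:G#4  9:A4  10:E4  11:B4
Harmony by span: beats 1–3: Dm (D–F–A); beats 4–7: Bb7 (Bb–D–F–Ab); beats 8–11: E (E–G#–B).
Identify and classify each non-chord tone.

The harmony at that moment is D minor triad (D, F, A); E5 is not a chord tone.
It is approached by step up from D5 and left by leap down to A4.
Step in, leap out — an escape tone.
The harmony at that moment is Bb dominant seventh chord (Bb, D, F, Ab); G5 is not a chord tone.
It is approached by leap down from Bb5 and left by step up to Ab5.
Leap in, step out — an appoggiatura.
The harmony at that moment is E major triad (E, G#, B); A4 is not a chord tone.
It is approached by step up from G#4 and left by leap down to E4.
Step in, leap out — an escape tone.

E5 (beat 2) — escape tone; G5 (beat 5) — appoggiatura; A4 (beat 9) — escape tone.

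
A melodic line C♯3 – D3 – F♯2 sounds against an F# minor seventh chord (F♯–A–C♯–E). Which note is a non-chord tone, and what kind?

The harmony at that moment is F♯ minor seventh chord (F♯, A, C♯, E); D3 is not a chord tone.
It is approached by step up from C♯3 and left by leap down to F♯2.
Step in, leap out — an escape tone.

D3 is an escape tone.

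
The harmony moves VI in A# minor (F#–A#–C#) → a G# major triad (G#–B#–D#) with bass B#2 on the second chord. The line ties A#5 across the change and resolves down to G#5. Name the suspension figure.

At the second chord the bass is B#2. The suspended A#5 lies a seventh above the bass; after resolving down by step to G#5, the interval above the bass becomes a sixth.
Suspension figures are named by those two intervals: 7–6.

7–6 suspension.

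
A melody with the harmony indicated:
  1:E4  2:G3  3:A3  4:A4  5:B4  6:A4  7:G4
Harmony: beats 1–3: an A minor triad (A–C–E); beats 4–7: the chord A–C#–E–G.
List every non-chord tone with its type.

G3 (beat 2) — appoggiatura; B4 (beat 5) — neighbor tone.

The harmony at that moment is A minor triad (A, C, E); G3 is not a chord tone.
It is approached by leap down from E4 and left by step up to A3.
Leap in, step out — an appoggiatura.
The harmony at that moment is A dominant seventh chord (A, C#, E, G); B4 is not a chord tone.
It is approached by step up from A4 and left by step down to A4.
Step away and step back to the same note — a neighbor tone (upper neighbor).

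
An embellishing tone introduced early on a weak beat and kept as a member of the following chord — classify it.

Approach: ahead of the chord change (typically by step), so it is dissonant against the current harmony. Departure: none — the same pitch is restated or held and is a chord tone of the new harmony.
Dissonant first, consonant once the harmony catches up: the note simply arrives early — an anticipation. (The reverse timing, consonant first and dissonant after the change, would be a suspension or retardation.)

Anticipation.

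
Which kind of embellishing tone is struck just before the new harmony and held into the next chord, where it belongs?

Anticipation.

Approach: ahead of the chord change (typically by step), so it is dissonant against the current harmony. Departure: none — the same pitch is restated or held and is a chord tone of the new harmony.
Dissonant first, consonant once the harmony catches up: the note simply arrives early — an anticipation. (The reverse timing, consonant first and dissonant after the change, would be a suspension or retardation.)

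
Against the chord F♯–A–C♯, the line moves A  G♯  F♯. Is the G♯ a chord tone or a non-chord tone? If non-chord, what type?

The harmony at that moment is F♯ minor triad (F♯, A, C♯); G♯ is not a chord tone.
It is approached by step down from A and left by step down to F♯.
Step in, step out in the same direction — a passing tone.

Non-chord tone — a passing tone.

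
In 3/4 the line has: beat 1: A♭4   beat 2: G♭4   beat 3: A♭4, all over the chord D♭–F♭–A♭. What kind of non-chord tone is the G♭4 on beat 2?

Lower neighbor tone.

The harmony at that moment is D♭ minor triad (D♭, F♭, A♭); G♭4 is not a chord tone.
It is approached by step down from A♭4 and left by step up to A♭4.
Step away and step back to the same note — a neighbor tone (lower neighbor).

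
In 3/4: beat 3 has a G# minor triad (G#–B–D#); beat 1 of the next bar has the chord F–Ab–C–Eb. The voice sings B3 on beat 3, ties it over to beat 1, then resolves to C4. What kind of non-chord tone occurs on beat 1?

Retardation.

The harmony at that moment is F minor seventh chord (F, Ab, C, Eb); B3 is not a chord tone.
It is held over (the same pitch as the preceding B3) and left by step up to C4.
Held over from the previous chord and resolving up by step — a retardation.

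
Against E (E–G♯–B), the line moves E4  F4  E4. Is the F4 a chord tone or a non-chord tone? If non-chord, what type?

The harmony at that moment is E major triad (E, G♯, B); F4 is not a chord tone.
It is approached by step up from E4 and left by step down to E4.
Step away and step back to the same note — a neighbor tone (upper neighbor).

Non-chord tone — a neighbor tone.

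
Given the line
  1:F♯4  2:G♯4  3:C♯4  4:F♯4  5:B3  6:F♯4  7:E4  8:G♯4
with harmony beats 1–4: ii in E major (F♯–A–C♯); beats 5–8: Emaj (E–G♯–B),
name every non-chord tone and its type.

The harmony at that moment is F♯ minor triad (F♯, A, C♯); G♯4 is not a chord tone.
It is approached by step up from F♯4 and left by leap down to C♯4.
Step in, leap out — an escape tone.
The harmony at that moment is E major triad (E, G♯, B); F♯4 is not a chord tone.
It is approached by leap up from B3 and left by step down to E4.
Leap in, step out — an appoggiatura.

G♯4 (beat 2) — escape tone; F♯4 (beat 6) — appoggiatura.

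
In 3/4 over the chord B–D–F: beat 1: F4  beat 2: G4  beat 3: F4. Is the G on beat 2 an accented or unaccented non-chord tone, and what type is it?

The harmony at that moment is B diminished triad (B, D, F); G4 is not a chord tone.
It is approached by step up from F4 and left by step down to F4.
Step away and step back to the same note — a neighbor tone (upper neighbor).
It falls on a weak beat, so it is unaccented.

Unaccented neighbor tone.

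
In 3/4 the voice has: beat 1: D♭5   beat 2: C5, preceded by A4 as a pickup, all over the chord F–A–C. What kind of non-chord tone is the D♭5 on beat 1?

Appoggiatura.

The harmony at that moment is F major triad (F, A, C); D♭5 is not a chord tone.
It is approached by leap up from A4 and left by step down to C5.
Leap in, step out, metrically accented — an appoggiatura.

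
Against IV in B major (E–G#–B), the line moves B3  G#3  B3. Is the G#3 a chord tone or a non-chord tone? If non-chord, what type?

E major triad contains E, G#, B; G# is the third, so it is a chord tone.

Chord tone (the third of E major triad).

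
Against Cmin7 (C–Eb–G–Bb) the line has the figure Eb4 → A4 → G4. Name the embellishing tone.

A4 is an appoggiatura.

The harmony at that moment is C minor seventh chord (C, Eb, G, Bb); A4 is not a chord tone.
It is approached by leap up from Eb4 and left by step down to G4.
Leap in, step out — an appoggiatura.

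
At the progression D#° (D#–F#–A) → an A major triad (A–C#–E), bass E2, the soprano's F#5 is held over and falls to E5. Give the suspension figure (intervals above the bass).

9–8 suspension.

At the second chord the bass is E2. The suspended F#5 lies a ninth above the bass; after resolving down by step to E5, the interval above the bass becomes an octave.
Suspension figures are named by those two intervals: 9–8.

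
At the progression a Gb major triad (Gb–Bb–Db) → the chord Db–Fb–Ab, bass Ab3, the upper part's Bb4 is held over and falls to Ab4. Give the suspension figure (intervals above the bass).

At the second chord the bass is Ab3. The suspended Bb4 lies a ninth above the bass; after resolving down by step to Ab4, the interval above the bass becomes an octave.
Suspension figures are named by those two intervals: 9–8.

9–8 suspension.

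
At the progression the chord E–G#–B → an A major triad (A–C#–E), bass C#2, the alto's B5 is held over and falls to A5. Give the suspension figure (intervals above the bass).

At the second chord the bass is C#2. The suspended B5 lies a seventh above the bass; after resolving down by step to A5, the interval above the bass becomes a sixth.
Suspension figures are named by those two intervals: 7–6.

7–6 suspension.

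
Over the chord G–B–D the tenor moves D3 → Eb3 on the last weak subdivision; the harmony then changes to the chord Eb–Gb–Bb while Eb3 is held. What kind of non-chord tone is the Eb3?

The harmony at that moment is G major triad (G, B, D); Eb3 is not a chord tone.
It is approached by step up from D3 and then sustained as the same pitch into the next harmony.
Arriving early and becoming a chord tone when the harmony changes — an anticipation.

Eb3 is an anticipation.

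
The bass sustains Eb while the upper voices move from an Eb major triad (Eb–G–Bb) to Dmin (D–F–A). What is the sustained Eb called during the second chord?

The harmony at that moment is D minor triad (D, F, A); Eb is not a chord tone.
It is held over (the same pitch as the preceding Eb) and then sustained as the same pitch into the next harmony.
Sustained through a change of harmony — a pedal tone.

Pedal tone (pedal point).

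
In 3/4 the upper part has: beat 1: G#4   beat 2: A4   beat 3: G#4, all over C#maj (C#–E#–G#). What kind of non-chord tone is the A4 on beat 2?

Upper neighbor tone.

The harmony at that moment is C# major triad (C#, E#, G#); A4 is not a chord tone.
It is approached by step up from G#4 and left by step down to G#4.
Step away and step back to the same note — a neighbor tone (upper neighbor).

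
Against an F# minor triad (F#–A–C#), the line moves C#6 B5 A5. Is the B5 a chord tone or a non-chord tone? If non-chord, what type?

The harmony at that moment is F# minor triad (F#, A, C#); B5 is not a chord tone.
It is approached by step down from C#6 and left by step down to A5.
Step in, step out in the same direction — a passing tone.

Non-chord tone — a passing tone.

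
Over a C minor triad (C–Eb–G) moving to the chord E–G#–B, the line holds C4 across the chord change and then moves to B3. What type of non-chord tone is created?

The harmony at that moment is E major triad (E, G#, B); C4 is not a chord tone.
It is held over (the same pitch as the preceding C4) and left by step down to B3.
Held over from the previous chord and resolving down by step — a suspension.

C4 is a suspension.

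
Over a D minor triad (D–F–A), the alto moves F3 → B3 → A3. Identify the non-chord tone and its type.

The harmony at that moment is D minor triad (D, F, A); B3 is not a chord tone.
It is approached by leap up from F3 and left by step down to A3.
Leap in, step out — an appoggiatura.

B3 is an appoggiatura.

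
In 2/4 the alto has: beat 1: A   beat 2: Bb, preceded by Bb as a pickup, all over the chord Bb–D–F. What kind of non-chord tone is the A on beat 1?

The harmony at that moment is Bb major triad (Bb, D, F); A is not a chord tone.
It is approached by step down from Bb and left by step up to Bb.
Step away and step back to the same note — a neighbor tone (lower neighbor).

Lower neighbor tone.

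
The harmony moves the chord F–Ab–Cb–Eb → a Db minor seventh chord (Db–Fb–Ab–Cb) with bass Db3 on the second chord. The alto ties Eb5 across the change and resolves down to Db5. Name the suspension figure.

9–8 suspension.

At the second chord the bass is Db3. The suspended Eb5 lies a ninth above the bass; after resolving down by step to Db5, the interval above the bass becomes an octave.
Suspension figures are named by those two intervals: 9–8.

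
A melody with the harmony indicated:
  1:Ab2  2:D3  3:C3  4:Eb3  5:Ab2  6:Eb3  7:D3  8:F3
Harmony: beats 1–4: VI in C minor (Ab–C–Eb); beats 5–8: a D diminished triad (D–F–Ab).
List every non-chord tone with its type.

D3 (beat 2) — appoggiatura; Eb3 (beat 6) — appoggiatura.

The harmony at that moment is Ab major triad (Ab, C, Eb); D3 is not a chord tone.
It is approached by leap up from Ab2 and left by step down to C3.
Leap in, step out — an appoggiatura.
The harmony at that moment is D diminished triad (D, F, Ab); Eb3 is not a chord tone.
It is approached by leap up from Ab2 and left by step down to D3.
Leap in, step out — an appoggiatura.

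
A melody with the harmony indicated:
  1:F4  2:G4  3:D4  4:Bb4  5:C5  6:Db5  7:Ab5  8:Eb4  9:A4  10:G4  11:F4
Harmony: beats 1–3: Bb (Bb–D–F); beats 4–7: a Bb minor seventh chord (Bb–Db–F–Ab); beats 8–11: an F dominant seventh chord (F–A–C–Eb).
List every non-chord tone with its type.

The harmony at that moment is Bb major triad (Bb, D, F); G4 is not a chord tone.
It is approached by step up from F4 and left by leap down to D4.
Step in, leap out — an escape tone.
The harmony at that moment is Bb minor seventh chord (Bb, Db, F, Ab); C5 is not a chord tone.
It is approached by step up from Bb4 and left by step up to Db5.
Step in, step out in the same direction — a passing tone.
The harmony at that moment is F dominant seventh chord (F, A, C, Eb); G4 is not a chord tone.
It is approached by step down from A4 and left by step down to F4.
Step in, step out in the same direction — a passing tone.

G4 (beat 2) — escape tone; C5 (beat 5) — passing tone; G4 (beat 10) — passing tone.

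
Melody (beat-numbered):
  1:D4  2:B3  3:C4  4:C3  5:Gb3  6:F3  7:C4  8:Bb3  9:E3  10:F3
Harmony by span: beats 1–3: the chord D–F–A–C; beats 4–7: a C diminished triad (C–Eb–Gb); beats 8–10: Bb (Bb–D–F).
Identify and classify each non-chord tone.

The harmony at that moment is D minor seventh chord (D, F, A, C); B3 is not a chord tone.
It is approached by leap down from D4 and left by step up to C4.
Leap in, step out — an appoggiatura.
The harmony at that moment is C diminished triad (C, Eb, Gb); F3 is not a chord tone.
It is approached by step down from Gb3 and left by leap up to C4.
Step in, leap out — an escape tone.
The harmony at that moment is Bb major triad (Bb, D, F); E3 is not a chord tone.
It is approached by leap down from Bb3 and left by step up to F3.
Leap in, step out — an appoggiatura.

B3 (beat 2) — appoggiatura; F3 (beat 6) — escape tone; E3 (beat 9) — appoggiatura.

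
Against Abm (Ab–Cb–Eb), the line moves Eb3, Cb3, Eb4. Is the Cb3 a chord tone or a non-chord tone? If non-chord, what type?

Ab minor triad contains Ab, Cb, Eb; Cb is the third, so it is a chord tone.

Chord tone (the third of Ab minor triad).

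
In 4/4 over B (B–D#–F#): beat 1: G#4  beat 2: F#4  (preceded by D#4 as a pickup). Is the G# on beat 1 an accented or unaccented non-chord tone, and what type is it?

Accented appoggiatura.

The harmony at that moment is B major triad (B, D#, F#); G#4 is not a chord tone.
It is approached by leap up from D#4 and left by step down to F#4.
Leap in, step out — an appoggiatura.
It falls on the downbeat, so it is accented.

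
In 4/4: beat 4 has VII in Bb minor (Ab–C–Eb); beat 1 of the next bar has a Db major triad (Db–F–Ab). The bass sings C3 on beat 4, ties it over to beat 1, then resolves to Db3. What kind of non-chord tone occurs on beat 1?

The harmony at that moment is Db major triad (Db, F, Ab); C3 is not a chord tone.
It is held over (the same pitch as the preceding C3) and left by step up to Db3.
Held over from the previous chord and resolving up by step — a retardation.

Retardation.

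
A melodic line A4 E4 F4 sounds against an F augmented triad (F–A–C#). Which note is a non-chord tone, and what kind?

The harmony at that moment is F augmented triad (F, A, C#); E4 is not a chord tone.
It is approached by leap down from A4 and left by step up to F4.
Leap in, step out — an appoggiatura.

E4 is an appoggiatura.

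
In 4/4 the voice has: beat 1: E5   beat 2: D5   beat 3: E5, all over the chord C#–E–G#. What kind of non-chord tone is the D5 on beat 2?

The harmony at that moment is C# minor triad (C#, E, G#); D5 is not a chord tone.
It is approached by step down from E5 and left by step up to E5.
Step away and step back to the same note — a neighbor tone (lower neighbor).

Lower neighbor tone.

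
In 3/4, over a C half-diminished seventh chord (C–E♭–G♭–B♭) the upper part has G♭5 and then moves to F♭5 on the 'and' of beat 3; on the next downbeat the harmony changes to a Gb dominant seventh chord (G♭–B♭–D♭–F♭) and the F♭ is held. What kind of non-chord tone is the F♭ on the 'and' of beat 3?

The harmony at that moment is C half-diminished seventh chord (C, E♭, G♭, B♭); F♭5 is not a chord tone.
It is approached by step down from G♭5 and then sustained as the same pitch into the next harmony.
Arriving early and becoming a chord tone when the harmony changes — an anticipation.

Anticipation.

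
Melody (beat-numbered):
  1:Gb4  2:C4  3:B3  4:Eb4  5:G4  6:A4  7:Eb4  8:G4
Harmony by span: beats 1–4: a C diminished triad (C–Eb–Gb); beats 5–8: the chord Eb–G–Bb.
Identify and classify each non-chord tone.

The harmony at that moment is C diminished triad (C, Eb, Gb); B3 is not a chord tone.
It is approached by step down from C4 and left by leap up to Eb4.
Step in, leap out — an escape tone.
The harmony at that moment is Eb major triad (Eb, G, Bb); A4 is not a chord tone.
It is approached by step up from G4 and left by leap down to Eb4.
Step in, leap out — an escape tone.

B3 (beat 3) — escape tone; A4 (beat 6) — escape tone.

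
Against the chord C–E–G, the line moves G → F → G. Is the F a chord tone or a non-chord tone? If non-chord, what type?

Non-chord tone — a neighbor tone.

The harmony at that moment is C major triad (C, E, G); F is not a chord tone.
It is approached by step down from G and left by step up to G.
Step away and step back to the same note — a neighbor tone (lower neighbor).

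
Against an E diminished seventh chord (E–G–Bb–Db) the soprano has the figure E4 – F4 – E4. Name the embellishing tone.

F4 is a neighbor tone.

The harmony at that moment is E diminished seventh chord (E, G, Bb, Db); F4 is not a chord tone.
It is approached by step up from E4 and left by step down to E4.
Step away and step back to the same note — a neighbor tone (upper neighbor).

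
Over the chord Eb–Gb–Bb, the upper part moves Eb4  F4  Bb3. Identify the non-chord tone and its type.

The harmony at that moment is Eb minor triad (Eb, Gb, Bb); F4 is not a chord tone.
It is approached by step up from Eb4 and left by leap down to Bb3.
Step in, leap out — an escape tone.

F4 is an escape tone.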